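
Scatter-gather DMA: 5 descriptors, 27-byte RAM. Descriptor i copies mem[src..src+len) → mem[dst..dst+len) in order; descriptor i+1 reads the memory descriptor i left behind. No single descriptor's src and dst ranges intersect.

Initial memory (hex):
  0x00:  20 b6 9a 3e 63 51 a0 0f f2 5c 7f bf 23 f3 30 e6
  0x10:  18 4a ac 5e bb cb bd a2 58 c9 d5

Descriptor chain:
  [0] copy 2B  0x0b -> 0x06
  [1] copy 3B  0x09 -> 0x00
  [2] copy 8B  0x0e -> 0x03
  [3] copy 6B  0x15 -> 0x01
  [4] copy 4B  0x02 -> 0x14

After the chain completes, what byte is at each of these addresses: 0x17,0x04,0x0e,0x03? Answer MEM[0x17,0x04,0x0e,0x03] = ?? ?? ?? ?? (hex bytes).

  after D0: wrote 2B at 0x06 = bf23
  after D1: wrote 3B at 0x00 = 5c7fbf
  after D2: wrote 8B at 0x03 = 30e6184aac5ebbcb
  after D3: wrote 6B at 0x01 = cbbda258c9d5
  after D4: wrote 4B at 0x14 = bda258c9
query mem[0x17]=0xc9, mem[0x04]=0x58, mem[0x0e]=0x30, mem[0x03]=0xa2

MEM[0x17,0x04,0x0e,0x03] = c9 58 30 a2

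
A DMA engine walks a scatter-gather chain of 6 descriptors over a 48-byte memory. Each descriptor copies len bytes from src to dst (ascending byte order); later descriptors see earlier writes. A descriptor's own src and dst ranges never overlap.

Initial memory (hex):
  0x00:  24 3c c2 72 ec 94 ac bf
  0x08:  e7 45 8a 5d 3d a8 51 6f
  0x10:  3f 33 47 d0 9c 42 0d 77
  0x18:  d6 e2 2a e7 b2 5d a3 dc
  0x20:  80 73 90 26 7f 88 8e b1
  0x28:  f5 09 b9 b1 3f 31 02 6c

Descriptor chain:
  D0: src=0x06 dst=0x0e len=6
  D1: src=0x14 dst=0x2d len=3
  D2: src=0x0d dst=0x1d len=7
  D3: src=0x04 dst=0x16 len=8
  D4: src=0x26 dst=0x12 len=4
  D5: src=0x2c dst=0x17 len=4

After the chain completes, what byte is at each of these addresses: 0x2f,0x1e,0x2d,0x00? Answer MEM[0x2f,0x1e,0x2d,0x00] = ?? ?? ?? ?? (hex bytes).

D0: mem[0x0e..0x13] <- [ac bf e7 45 8a 5d]
D1: mem[0x2d..0x2f] <- [9c 42 0d]
D2: mem[0x1d..0x23] <- [a8 ac bf e7 45 8a 5d]
D3: mem[0x16..0x1d] <- [ec 94 ac bf e7 45 8a 5d]
D4: mem[0x12..0x15] <- [8e b1 f5 09]
D5: mem[0x17..0x1a] <- [3f 9c 42 0d]
query mem[0x2f]=0x0d, mem[0x1e]=0xac, mem[0x2d]=0x9c, mem[0x00]=0x24

MEM[0x2f,0x1e,0x2d,0x00] = 0d ac 9c 24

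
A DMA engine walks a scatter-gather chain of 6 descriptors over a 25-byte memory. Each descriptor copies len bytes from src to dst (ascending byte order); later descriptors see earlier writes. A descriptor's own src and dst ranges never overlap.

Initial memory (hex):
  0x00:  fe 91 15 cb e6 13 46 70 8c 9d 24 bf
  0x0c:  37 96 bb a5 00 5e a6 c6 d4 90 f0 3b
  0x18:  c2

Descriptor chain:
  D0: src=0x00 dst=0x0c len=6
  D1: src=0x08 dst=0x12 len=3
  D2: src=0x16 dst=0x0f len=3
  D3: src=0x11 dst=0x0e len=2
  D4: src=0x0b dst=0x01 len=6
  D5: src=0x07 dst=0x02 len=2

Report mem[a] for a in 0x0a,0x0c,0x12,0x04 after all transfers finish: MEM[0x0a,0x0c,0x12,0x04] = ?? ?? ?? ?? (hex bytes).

MEM[0x0a,0x0c,0x12,0x04] = 24 fe 8c c2

  after D0: wrote 6B at 0x0c = fe9115cbe613
  after D1: wrote 3B at 0x12 = 8c9d24
  after D2: wrote 3B at 0x0f = f03bc2
  after D3: wrote 2B at 0x0e = c28c
  after D4: wrote 6B at 0x01 = bffe91c28c3b
  after D5: wrote 2B at 0x02 = 708c
query mem[0x0a]=0x24, mem[0x0c]=0xfe, mem[0x12]=0x8c, mem[0x04]=0xc2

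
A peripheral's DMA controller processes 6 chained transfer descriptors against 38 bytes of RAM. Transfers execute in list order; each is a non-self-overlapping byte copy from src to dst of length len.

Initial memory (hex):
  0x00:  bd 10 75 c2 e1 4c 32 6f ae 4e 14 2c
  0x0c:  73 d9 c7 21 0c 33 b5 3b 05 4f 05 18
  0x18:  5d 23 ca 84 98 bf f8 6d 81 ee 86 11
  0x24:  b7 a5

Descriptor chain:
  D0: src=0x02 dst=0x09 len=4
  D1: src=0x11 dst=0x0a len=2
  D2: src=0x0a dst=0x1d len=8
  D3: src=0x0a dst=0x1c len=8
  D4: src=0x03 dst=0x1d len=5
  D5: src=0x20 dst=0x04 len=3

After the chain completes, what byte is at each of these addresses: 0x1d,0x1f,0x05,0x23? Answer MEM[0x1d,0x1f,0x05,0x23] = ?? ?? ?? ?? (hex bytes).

#0 dst[0x09+4] := {0x75,0xc2,0xe1,0x4c}
#1 dst[0x0a+2] := {0x33,0xb5}
#2 dst[0x1d+8] := {0x33,0xb5,0x4c,0xd9,0xc7,0x21,0x0c,0x33}
#3 dst[0x1c+8] := {0x33,0xb5,0x4c,0xd9,0xc7,0x21,0x0c,0x33}
#4 dst[0x1d+5] := {0xc2,0xe1,0x4c,0x32,0x6f}
#5 dst[0x04+3] := {0x32,0x6f,0x0c}
query mem[0x1d]=0xc2, mem[0x1f]=0x4c, mem[0x05]=0x6f, mem[0x23]=0x33

MEM[0x1d,0x1f,0x05,0x23] = c2 4c 6f 33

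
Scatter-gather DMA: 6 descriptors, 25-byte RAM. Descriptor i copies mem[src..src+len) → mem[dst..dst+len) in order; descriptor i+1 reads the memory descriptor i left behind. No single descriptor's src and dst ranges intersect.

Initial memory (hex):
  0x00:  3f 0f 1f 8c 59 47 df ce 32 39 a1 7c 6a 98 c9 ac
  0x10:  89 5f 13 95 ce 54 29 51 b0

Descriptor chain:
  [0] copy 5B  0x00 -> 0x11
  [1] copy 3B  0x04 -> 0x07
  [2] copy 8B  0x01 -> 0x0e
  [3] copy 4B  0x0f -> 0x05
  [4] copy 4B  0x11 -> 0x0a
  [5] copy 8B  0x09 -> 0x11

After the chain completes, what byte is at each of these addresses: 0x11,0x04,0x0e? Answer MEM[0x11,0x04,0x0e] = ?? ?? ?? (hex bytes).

[0] 0x00->0x11 len=5 : 3f 0f 1f 8c 59
[1] 0x04->0x07 len=3 : 59 47 df
[2] 0x01->0x0e len=8 : 0f 1f 8c 59 47 df 59 47
[3] 0x0f->0x05 len=4 : 1f 8c 59 47
[4] 0x11->0x0a len=4 : 59 47 df 59
[5] 0x09->0x11 len=8 : df 59 47 df 59 0f 1f 8c
query mem[0x11]=0xdf, mem[0x04]=0x59, mem[0x0e]=0x0f

MEM[0x11,0x04,0x0e] = df 59 0f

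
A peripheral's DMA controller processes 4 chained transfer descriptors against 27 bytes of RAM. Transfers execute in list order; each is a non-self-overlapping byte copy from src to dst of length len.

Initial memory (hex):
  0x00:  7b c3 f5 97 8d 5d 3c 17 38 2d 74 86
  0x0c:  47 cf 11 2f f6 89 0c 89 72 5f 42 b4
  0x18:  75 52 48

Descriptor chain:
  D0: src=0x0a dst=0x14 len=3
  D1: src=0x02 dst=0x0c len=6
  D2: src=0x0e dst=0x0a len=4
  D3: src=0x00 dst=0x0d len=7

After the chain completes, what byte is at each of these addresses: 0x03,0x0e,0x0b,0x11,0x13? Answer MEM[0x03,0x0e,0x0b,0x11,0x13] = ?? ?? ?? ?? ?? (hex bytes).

  after D0: wrote 3B at 0x14 = 748647
  after D1: wrote 6B at 0x0c = f5978d5d3c17
  after D2: wrote 4B at 0x0a = 8d5d3c17
  after D3: wrote 7B at 0x0d = 7bc3f5978d5d3c
query mem[0x03]=0x97, mem[0x0e]=0xc3, mem[0x0b]=0x5d, mem[0x11]=0x8d, mem[0x13]=0x3c

MEM[0x03,0x0e,0x0b,0x11,0x13] = 97 c3 5d 8d 3c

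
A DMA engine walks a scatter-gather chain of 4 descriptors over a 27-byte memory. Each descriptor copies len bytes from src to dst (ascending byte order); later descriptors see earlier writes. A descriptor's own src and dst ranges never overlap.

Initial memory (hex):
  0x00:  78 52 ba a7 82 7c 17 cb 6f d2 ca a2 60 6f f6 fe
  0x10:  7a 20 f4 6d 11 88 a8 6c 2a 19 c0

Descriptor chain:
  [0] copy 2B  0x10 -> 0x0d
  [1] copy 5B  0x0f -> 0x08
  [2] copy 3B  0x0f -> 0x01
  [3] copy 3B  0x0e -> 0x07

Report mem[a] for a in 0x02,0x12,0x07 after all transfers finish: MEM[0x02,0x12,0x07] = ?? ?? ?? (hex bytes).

  after D0: wrote 2B at 0x0d = 7a20
  after D1: wrote 5B at 0x08 = fe7a20f46d
  after D2: wrote 3B at 0x01 = fe7a20
  after D3: wrote 3B at 0x07 = 20fe7a
query mem[0x02]=0x7a, mem[0x12]=0xf4, mem[0x07]=0x20

MEM[0x02,0x12,0x07] = 7a f4 20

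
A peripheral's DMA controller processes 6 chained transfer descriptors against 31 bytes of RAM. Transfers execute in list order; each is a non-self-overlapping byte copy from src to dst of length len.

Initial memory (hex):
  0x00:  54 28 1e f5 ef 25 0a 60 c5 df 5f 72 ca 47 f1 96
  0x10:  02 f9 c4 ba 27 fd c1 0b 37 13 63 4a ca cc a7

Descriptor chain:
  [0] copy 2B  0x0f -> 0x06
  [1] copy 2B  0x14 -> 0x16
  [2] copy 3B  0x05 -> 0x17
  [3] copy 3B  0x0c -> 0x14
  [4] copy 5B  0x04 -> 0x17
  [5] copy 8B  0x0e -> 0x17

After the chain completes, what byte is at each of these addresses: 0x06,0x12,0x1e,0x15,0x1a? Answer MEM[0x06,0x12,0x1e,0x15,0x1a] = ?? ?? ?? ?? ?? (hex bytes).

MEM[0x06,0x12,0x1e,0x15,0x1a] = 96 c4 47 47 f9

  after D0: wrote 2B at 0x06 = 9602
  after D1: wrote 2B at 0x16 = 27fd
  after D2: wrote 3B at 0x17 = 259602
  after D3: wrote 3B at 0x14 = ca47f1
  after D4: wrote 5B at 0x17 = ef259602c5
  after D5: wrote 8B at 0x17 = f19602f9c4baca47
query mem[0x06]=0x96, mem[0x12]=0xc4, mem[0x1e]=0x47, mem[0x15]=0x47, mem[0x1a]=0xf9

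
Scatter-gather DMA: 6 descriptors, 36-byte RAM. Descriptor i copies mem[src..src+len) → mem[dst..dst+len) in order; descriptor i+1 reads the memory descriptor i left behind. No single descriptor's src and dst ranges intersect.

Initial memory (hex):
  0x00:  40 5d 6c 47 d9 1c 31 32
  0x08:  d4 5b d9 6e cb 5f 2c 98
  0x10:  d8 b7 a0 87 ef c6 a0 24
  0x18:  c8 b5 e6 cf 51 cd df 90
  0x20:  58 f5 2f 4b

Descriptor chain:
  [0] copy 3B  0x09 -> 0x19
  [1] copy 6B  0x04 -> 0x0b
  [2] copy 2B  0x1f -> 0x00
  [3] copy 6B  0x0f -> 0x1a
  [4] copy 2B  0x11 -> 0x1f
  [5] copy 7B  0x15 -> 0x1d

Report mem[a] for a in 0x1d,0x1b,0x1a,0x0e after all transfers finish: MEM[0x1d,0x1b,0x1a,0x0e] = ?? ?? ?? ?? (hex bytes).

MEM[0x1d,0x1b,0x1a,0x0e] = c6 5b d4 32

#0 dst[0x19+3] := {0x5b,0xd9,0x6e}
#1 dst[0x0b+6] := {0xd9,0x1c,0x31,0x32,0xd4,0x5b}
#2 dst[0x00+2] := {0x90,0x58}
#3 dst[0x1a+6] := {0xd4,0x5b,0xb7,0xa0,0x87,0xef}
#4 dst[0x1f+2] := {0xb7,0xa0}
#5 dst[0x1d+7] := {0xc6,0xa0,0x24,0xc8,0x5b,0xd4,0x5b}
query mem[0x1d]=0xc6, mem[0x1b]=0x5b, mem[0x1a]=0xd4, mem[0x0e]=0x32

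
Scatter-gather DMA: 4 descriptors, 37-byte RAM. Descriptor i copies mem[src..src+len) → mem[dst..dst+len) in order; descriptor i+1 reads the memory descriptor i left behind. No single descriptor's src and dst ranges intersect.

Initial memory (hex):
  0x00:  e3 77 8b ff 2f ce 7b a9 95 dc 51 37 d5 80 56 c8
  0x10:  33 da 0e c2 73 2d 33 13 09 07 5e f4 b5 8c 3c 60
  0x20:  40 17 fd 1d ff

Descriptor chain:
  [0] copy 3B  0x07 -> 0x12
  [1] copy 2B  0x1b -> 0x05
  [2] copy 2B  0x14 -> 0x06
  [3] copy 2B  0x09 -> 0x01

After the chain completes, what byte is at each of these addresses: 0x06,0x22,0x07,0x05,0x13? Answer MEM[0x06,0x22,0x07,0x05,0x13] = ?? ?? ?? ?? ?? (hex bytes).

[0] 0x07->0x12 len=3 : a9 95 dc
[1] 0x1b->0x05 len=2 : f4 b5
[2] 0x14->0x06 len=2 : dc 2d
[3] 0x09->0x01 len=2 : dc 51
query mem[0x06]=0xdc, mem[0x22]=0xfd, mem[0x07]=0x2d, mem[0x05]=0xf4, mem[0x13]=0x95

MEM[0x06,0x22,0x07,0x05,0x13] = dc fd 2d f4 95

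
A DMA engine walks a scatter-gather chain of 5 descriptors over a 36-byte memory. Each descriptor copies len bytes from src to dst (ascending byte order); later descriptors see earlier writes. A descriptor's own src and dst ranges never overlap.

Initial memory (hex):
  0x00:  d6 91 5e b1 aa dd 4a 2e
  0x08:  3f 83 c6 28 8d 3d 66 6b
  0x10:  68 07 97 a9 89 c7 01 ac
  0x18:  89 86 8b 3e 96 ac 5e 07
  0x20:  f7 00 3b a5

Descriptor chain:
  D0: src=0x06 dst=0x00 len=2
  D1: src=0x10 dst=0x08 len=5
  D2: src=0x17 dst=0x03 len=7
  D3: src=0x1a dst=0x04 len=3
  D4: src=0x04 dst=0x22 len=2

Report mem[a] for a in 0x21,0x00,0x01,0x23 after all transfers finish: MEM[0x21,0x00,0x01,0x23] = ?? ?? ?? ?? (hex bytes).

[0] 0x06->0x00 len=2 : 4a 2e
[1] 0x10->0x08 len=5 : 68 07 97 a9 89
[2] 0x17->0x03 len=7 : ac 89 86 8b 3e 96 ac
[3] 0x1a->0x04 len=3 : 8b 3e 96
[4] 0x04->0x22 len=2 : 8b 3e
query mem[0x21]=0x00, mem[0x00]=0x4a, mem[0x01]=0x2e, mem[0x23]=0x3e

MEM[0x21,0x00,0x01,0x23] = 00 4a 2e 3e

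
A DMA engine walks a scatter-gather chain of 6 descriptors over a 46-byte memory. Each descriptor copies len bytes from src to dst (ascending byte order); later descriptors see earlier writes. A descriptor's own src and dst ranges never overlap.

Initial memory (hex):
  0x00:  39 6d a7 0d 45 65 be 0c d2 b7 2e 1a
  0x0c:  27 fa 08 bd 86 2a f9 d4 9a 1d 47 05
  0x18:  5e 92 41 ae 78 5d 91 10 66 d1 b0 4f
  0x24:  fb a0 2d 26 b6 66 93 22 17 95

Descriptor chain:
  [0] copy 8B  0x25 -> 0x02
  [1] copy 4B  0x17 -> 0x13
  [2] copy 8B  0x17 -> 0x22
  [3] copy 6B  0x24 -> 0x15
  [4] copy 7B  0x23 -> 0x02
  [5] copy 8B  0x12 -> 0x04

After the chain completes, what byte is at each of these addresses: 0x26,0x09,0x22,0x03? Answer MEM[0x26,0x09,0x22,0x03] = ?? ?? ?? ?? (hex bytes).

D0: mem[0x02..0x09] <- [a0 2d 26 b6 66 93 22 17]
D1: mem[0x13..0x16] <- [05 5e 92 41]
D2: mem[0x22..0x29] <- [05 5e 92 41 ae 78 5d 91]
D3: mem[0x15..0x1a] <- [92 41 ae 78 5d 91]
D4: mem[0x02..0x08] <- [5e 92 41 ae 78 5d 91]
D5: mem[0x04..0x0b] <- [f9 05 5e 92 41 ae 78 5d]
query mem[0x26]=0xae, mem[0x09]=0xae, mem[0x22]=0x05, mem[0x03]=0x92

MEM[0x26,0x09,0x22,0x03] = ae ae 05 92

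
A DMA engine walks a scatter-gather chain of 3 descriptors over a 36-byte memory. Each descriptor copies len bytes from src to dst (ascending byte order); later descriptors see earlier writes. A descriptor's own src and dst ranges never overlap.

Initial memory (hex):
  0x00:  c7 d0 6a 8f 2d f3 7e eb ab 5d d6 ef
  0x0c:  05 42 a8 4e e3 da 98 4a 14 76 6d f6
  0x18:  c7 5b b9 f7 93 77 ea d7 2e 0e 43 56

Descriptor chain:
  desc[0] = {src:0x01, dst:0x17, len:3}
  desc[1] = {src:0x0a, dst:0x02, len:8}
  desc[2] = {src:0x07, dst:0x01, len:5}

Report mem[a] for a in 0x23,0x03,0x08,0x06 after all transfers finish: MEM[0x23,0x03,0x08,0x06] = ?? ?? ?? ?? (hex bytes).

D0: mem[0x17..0x19] <- [d0 6a 8f]
D1: mem[0x02..0x09] <- [d6 ef 05 42 a8 4e e3 da]
D2: mem[0x01..0x05] <- [4e e3 da d6 ef]
query mem[0x23]=0x56, mem[0x03]=0xda, mem[0x08]=0xe3, mem[0x06]=0xa8

MEM[0x23,0x03,0x08,0x06] = 56 da e3 a8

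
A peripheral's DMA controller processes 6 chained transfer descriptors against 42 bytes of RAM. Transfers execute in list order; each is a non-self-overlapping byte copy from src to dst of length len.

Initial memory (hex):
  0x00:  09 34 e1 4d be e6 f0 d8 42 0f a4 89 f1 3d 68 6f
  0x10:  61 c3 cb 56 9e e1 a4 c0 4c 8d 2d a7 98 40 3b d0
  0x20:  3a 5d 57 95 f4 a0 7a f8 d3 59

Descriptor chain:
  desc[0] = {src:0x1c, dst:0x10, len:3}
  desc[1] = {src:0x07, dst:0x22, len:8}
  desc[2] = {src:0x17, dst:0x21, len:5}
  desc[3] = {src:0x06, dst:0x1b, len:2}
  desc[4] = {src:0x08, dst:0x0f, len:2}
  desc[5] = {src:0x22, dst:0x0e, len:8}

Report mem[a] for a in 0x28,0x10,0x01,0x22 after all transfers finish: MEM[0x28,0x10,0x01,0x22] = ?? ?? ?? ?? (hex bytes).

MEM[0x28,0x10,0x01,0x22] = 3d 2d 34 4c

#0 dst[0x10+3] := {0x98,0x40,0x3b}
#1 dst[0x22+8] := {0xd8,0x42,0x0f,0xa4,0x89,0xf1,0x3d,0x68}
#2 dst[0x21+5] := {0xc0,0x4c,0x8d,0x2d,0xa7}
#3 dst[0x1b+2] := {0xf0,0xd8}
#4 dst[0x0f+2] := {0x42,0x0f}
#5 dst[0x0e+8] := {0x4c,0x8d,0x2d,0xa7,0x89,0xf1,0x3d,0x68}
query mem[0x28]=0x3d, mem[0x10]=0x2d, mem[0x01]=0x34, mem[0x22]=0x4c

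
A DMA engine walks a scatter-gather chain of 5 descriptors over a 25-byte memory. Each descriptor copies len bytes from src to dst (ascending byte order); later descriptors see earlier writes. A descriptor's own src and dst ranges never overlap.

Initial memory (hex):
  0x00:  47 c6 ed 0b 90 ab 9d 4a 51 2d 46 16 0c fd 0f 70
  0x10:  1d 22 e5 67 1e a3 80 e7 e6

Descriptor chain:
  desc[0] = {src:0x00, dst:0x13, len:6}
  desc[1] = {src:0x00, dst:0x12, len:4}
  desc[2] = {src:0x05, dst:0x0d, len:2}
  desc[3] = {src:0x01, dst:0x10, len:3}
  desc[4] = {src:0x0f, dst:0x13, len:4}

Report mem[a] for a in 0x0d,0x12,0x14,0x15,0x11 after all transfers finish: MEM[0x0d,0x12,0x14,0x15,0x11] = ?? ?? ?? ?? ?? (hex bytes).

MEM[0x0d,0x12,0x14,0x15,0x11] = ab 0b c6 ed ed

[0] 0x00->0x13 len=6 : 47 c6 ed 0b 90 ab
[1] 0x00->0x12 len=4 : 47 c6 ed 0b
[2] 0x05->0x0d len=2 : ab 9d
[3] 0x01->0x10 len=3 : c6 ed 0b
[4] 0x0f->0x13 len=4 : 70 c6 ed 0b
query mem[0x0d]=0xab, mem[0x12]=0x0b, mem[0x14]=0xc6, mem[0x15]=0xed, mem[0x11]=0xed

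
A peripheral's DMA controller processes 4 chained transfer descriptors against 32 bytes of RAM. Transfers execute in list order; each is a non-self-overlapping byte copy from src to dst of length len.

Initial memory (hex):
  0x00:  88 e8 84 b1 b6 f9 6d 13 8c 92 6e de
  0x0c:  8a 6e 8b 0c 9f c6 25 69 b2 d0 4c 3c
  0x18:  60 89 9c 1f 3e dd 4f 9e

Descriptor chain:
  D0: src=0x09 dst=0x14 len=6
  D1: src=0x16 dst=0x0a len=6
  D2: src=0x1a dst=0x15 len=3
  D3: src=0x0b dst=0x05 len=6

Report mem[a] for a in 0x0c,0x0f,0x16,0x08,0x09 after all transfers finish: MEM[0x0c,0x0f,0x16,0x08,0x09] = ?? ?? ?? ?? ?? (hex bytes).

[0] 0x09->0x14 len=6 : 92 6e de 8a 6e 8b
[1] 0x16->0x0a len=6 : de 8a 6e 8b 9c 1f
[2] 0x1a->0x15 len=3 : 9c 1f 3e
[3] 0x0b->0x05 len=6 : 8a 6e 8b 9c 1f 9f
query mem[0x0c]=0x6e, mem[0x0f]=0x1f, mem[0x16]=0x1f, mem[0x08]=0x9c, mem[0x09]=0x1f

MEM[0x0c,0x0f,0x16,0x08,0x09] = 6e 1f 1f 9c 1f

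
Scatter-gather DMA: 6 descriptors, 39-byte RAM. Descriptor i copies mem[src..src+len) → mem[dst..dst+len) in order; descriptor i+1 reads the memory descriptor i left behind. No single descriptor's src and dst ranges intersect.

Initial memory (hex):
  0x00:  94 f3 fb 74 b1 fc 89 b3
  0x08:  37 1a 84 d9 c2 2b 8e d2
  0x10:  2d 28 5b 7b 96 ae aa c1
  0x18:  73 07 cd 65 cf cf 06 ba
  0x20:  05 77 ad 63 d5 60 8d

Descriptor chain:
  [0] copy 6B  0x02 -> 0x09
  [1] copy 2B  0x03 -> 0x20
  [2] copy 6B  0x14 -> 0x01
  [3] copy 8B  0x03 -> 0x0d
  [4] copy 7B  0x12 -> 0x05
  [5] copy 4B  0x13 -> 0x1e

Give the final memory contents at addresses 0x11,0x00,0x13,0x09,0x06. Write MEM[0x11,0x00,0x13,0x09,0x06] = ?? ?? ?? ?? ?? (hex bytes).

MEM[0x11,0x00,0x13,0x09,0x06] = b3 94 fb aa fb

  after D0: wrote 6B at 0x09 = fb74b1fc89b3
  after D1: wrote 2B at 0x20 = 74b1
  after D2: wrote 6B at 0x01 = 96aeaac17307
  after D3: wrote 8B at 0x0d = aac17307b337fb74
  after D4: wrote 7B at 0x05 = 37fb74aeaac173
  after D5: wrote 4B at 0x1e = fb74aeaa
query mem[0x11]=0xb3, mem[0x00]=0x94, mem[0x13]=0xfb, mem[0x09]=0xaa, mem[0x06]=0xfb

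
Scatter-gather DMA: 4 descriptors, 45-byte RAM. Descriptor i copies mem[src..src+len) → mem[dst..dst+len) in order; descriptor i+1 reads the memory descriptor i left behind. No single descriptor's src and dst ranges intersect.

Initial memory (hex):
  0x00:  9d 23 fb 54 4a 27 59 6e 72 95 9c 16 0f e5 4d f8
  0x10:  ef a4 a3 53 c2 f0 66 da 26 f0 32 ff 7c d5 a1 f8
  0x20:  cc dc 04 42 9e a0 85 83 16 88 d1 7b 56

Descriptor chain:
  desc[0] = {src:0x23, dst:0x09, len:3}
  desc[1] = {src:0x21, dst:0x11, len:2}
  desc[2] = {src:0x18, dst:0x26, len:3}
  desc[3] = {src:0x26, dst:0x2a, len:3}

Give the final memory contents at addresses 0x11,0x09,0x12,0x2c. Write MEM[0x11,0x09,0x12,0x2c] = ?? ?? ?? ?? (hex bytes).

MEM[0x11,0x09,0x12,0x2c] = dc 42 04 32

  after D0: wrote 3B at 0x09 = 429ea0
  after D1: wrote 2B at 0x11 = dc04
  after D2: wrote 3B at 0x26 = 26f032
  after D3: wrote 3B at 0x2a = 26f032
query mem[0x11]=0xdc, mem[0x09]=0x42, mem[0x12]=0x04, mem[0x2c]=0x32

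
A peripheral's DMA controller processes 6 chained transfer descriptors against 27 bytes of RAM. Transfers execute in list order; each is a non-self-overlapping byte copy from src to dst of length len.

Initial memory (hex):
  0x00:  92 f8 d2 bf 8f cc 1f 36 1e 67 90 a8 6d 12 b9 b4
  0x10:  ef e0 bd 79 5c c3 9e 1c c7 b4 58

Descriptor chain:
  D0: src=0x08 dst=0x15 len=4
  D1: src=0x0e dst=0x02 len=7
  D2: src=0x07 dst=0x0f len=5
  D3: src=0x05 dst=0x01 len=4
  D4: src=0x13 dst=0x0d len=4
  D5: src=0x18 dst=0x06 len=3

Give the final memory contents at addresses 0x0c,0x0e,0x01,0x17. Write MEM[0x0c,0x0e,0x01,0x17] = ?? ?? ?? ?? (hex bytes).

MEM[0x0c,0x0e,0x01,0x17] = 6d 5c e0 90

#0 dst[0x15+4] := {0x1e,0x67,0x90,0xa8}
#1 dst[0x02+7] := {0xb9,0xb4,0xef,0xe0,0xbd,0x79,0x5c}
#2 dst[0x0f+5] := {0x79,0x5c,0x67,0x90,0xa8}
#3 dst[0x01+4] := {0xe0,0xbd,0x79,0x5c}
#4 dst[0x0d+4] := {0xa8,0x5c,0x1e,0x67}
#5 dst[0x06+3] := {0xa8,0xb4,0x58}
query mem[0x0c]=0x6d, mem[0x0e]=0x5c, mem[0x01]=0xe0, mem[0x17]=0x90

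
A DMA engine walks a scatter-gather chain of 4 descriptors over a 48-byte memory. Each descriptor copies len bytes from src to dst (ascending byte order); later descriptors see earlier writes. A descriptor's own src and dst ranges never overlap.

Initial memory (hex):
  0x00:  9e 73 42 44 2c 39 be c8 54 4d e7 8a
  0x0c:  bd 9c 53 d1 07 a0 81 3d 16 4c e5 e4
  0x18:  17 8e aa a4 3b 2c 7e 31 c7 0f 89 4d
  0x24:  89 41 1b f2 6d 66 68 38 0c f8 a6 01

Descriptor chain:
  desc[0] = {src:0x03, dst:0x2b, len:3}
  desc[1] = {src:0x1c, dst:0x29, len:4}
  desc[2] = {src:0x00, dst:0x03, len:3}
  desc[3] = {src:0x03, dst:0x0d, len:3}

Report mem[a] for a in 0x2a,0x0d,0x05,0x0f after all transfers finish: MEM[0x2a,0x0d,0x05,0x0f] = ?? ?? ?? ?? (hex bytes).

MEM[0x2a,0x0d,0x05,0x0f] = 2c 9e 42 42

D0: mem[0x2b..0x2d] <- [44 2c 39]
D1: mem[0x29..0x2c] <- [3b 2c 7e 31]
D2: mem[0x03..0x05] <- [9e 73 42]
D3: mem[0x0d..0x0f] <- [9e 73 42]
query mem[0x2a]=0x2c, mem[0x0d]=0x9e, mem[0x05]=0x42, mem[0x0f]=0x42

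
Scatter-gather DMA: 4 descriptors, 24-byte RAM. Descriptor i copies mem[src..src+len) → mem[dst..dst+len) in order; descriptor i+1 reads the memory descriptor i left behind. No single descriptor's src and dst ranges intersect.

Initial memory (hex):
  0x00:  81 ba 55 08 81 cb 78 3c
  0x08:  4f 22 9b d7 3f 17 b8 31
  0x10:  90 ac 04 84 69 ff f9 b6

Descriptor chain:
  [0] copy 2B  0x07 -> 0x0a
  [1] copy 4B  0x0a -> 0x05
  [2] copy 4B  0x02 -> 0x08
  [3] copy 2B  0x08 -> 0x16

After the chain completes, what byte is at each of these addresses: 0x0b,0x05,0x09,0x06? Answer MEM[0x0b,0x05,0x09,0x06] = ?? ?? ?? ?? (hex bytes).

MEM[0x0b,0x05,0x09,0x06] = 3c 3c 08 4f

[0] 0x07->0x0a len=2 : 3c 4f
[1] 0x0a->0x05 len=4 : 3c 4f 3f 17
[2] 0x02->0x08 len=4 : 55 08 81 3c
[3] 0x08->0x16 len=2 : 55 08
query mem[0x0b]=0x3c, mem[0x05]=0x3c, mem[0x09]=0x08, mem[0x06]=0x4f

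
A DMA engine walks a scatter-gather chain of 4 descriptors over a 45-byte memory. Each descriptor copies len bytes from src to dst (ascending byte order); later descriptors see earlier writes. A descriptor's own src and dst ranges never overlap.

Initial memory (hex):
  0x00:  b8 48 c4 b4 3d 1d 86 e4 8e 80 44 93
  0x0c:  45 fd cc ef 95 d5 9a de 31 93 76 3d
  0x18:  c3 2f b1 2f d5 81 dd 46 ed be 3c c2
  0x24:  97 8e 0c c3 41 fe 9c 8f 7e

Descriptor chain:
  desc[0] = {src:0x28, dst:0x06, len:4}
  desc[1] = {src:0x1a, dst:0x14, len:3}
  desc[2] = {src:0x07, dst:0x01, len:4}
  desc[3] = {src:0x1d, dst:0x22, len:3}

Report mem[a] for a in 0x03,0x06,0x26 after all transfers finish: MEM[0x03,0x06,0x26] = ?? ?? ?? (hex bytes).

MEM[0x03,0x06,0x26] = 8f 41 0c

[0] 0x28->0x06 len=4 : 41 fe 9c 8f
[1] 0x1a->0x14 len=3 : b1 2f d5
[2] 0x07->0x01 len=4 : fe 9c 8f 44
[3] 0x1d->0x22 len=3 : 81 dd 46
query mem[0x03]=0x8f, mem[0x06]=0x41, mem[0x26]=0x0c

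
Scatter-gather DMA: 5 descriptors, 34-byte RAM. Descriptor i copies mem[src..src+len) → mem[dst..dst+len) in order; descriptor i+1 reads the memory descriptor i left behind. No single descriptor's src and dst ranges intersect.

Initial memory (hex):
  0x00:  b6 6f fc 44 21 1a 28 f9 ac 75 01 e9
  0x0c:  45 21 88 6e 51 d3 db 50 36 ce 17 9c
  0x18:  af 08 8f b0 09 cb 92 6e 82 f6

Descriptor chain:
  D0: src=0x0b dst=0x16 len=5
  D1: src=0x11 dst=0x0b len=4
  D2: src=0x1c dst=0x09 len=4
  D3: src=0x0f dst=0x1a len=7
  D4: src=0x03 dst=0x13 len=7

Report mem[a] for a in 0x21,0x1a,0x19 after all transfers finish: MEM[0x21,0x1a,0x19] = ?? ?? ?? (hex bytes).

D0: mem[0x16..0x1a] <- [e9 45 21 88 6e]
D1: mem[0x0b..0x0e] <- [d3 db 50 36]
D2: mem[0x09..0x0c] <- [09 cb 92 6e]
D3: mem[0x1a..0x20] <- [6e 51 d3 db 50 36 ce]
D4: mem[0x13..0x19] <- [44 21 1a 28 f9 ac 09]
query mem[0x21]=0xf6, mem[0x1a]=0x6e, mem[0x19]=0x09

MEM[0x21,0x1a,0x19] = f6 6e 09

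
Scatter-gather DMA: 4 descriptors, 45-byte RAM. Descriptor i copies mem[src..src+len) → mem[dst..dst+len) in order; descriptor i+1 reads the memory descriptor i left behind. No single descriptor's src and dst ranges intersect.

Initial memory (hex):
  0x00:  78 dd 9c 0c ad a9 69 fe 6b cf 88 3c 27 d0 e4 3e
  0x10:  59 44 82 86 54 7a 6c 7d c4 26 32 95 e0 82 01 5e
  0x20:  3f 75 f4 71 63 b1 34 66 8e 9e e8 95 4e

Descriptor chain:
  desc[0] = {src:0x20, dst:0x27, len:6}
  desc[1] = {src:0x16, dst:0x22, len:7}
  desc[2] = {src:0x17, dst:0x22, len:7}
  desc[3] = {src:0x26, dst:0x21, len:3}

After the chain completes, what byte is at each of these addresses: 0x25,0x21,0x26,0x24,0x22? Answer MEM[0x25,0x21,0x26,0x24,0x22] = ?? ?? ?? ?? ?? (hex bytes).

D0: mem[0x27..0x2c] <- [3f 75 f4 71 63 b1]
D1: mem[0x22..0x28] <- [6c 7d c4 26 32 95 e0]
D2: mem[0x22..0x28] <- [7d c4 26 32 95 e0 82]
D3: mem[0x21..0x23] <- [95 e0 82]
query mem[0x25]=0x32, mem[0x21]=0x95, mem[0x26]=0x95, mem[0x24]=0x26, mem[0x22]=0xe0

MEM[0x25,0x21,0x26,0x24,0x22] = 32 95 95 26 e0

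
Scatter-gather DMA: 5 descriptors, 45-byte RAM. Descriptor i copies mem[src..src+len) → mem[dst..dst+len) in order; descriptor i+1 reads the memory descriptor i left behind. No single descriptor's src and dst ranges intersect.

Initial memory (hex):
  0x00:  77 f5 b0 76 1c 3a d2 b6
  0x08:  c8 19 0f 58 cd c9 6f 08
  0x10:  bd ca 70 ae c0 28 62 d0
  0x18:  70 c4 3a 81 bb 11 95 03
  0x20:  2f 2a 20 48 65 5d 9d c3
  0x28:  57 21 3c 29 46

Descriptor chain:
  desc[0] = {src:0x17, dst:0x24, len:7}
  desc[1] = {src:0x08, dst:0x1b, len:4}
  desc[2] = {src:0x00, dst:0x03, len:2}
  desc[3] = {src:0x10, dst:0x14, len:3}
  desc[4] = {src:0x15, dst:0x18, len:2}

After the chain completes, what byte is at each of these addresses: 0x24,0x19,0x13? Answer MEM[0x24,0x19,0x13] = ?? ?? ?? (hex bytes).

MEM[0x24,0x19,0x13] = d0 70 ae

D0: mem[0x24..0x2a] <- [d0 70 c4 3a 81 bb 11]
D1: mem[0x1b..0x1e] <- [c8 19 0f 58]
D2: mem[0x03..0x04] <- [77 f5]
D3: mem[0x14..0x16] <- [bd ca 70]
D4: mem[0x18..0x19] <- [ca 70]
query mem[0x24]=0xd0, mem[0x19]=0x70, mem[0x13]=0xae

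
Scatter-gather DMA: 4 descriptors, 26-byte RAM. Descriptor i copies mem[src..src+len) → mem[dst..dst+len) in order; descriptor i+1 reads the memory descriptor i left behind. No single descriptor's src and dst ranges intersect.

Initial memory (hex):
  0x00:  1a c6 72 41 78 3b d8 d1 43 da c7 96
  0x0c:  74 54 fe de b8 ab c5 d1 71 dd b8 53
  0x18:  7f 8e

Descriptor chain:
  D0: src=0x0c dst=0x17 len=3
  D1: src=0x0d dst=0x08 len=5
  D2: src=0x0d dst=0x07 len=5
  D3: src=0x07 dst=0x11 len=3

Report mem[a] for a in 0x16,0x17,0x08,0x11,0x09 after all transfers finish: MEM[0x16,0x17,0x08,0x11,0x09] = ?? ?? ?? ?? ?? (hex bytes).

MEM[0x16,0x17,0x08,0x11,0x09] = b8 74 fe 54 de

  after D0: wrote 3B at 0x17 = 7454fe
  after D1: wrote 5B at 0x08 = 54fedeb8ab
  after D2: wrote 5B at 0x07 = 54fedeb8ab
  after D3: wrote 3B at 0x11 = 54fede
query mem[0x16]=0xb8, mem[0x17]=0x74, mem[0x08]=0xfe, mem[0x11]=0x54, mem[0x09]=0xde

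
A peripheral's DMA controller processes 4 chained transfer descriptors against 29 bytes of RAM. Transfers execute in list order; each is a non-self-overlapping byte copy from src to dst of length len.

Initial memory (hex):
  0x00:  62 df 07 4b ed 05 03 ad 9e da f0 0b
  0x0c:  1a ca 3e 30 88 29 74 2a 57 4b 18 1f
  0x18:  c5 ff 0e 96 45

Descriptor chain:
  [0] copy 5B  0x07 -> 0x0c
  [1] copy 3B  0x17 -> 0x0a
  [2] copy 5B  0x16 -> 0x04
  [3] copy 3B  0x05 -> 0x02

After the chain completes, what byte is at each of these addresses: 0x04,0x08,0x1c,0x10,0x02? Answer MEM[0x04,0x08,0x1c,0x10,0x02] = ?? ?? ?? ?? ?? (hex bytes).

MEM[0x04,0x08,0x1c,0x10,0x02] = ff 0e 45 0b 1f

  after D0: wrote 5B at 0x0c = ad9edaf00b
  after D1: wrote 3B at 0x0a = 1fc5ff
  after D2: wrote 5B at 0x04 = 181fc5ff0e
  after D3: wrote 3B at 0x02 = 1fc5ff
query mem[0x04]=0xff, mem[0x08]=0x0e, mem[0x1c]=0x45, mem[0x10]=0x0b, mem[0x02]=0x1f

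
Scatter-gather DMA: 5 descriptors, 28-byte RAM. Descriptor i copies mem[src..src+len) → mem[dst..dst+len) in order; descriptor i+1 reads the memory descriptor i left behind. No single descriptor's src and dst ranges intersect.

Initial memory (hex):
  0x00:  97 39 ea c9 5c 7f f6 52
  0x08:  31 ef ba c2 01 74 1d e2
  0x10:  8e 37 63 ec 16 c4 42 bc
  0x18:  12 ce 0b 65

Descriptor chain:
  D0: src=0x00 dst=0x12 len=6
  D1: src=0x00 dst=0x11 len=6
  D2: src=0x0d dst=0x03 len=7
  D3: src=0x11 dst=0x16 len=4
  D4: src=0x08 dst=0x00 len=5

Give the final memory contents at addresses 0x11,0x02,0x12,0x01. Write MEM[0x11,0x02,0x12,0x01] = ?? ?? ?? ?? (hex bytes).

MEM[0x11,0x02,0x12,0x01] = 97 ba 39 ea

#0 dst[0x12+6] := {0x97,0x39,0xea,0xc9,0x5c,0x7f}
#1 dst[0x11+6] := {0x97,0x39,0xea,0xc9,0x5c,0x7f}
#2 dst[0x03+7] := {0x74,0x1d,0xe2,0x8e,0x97,0x39,0xea}
#3 dst[0x16+4] := {0x97,0x39,0xea,0xc9}
#4 dst[0x00+5] := {0x39,0xea,0xba,0xc2,0x01}
query mem[0x11]=0x97, mem[0x02]=0xba, mem[0x12]=0x39, mem[0x01]=0xea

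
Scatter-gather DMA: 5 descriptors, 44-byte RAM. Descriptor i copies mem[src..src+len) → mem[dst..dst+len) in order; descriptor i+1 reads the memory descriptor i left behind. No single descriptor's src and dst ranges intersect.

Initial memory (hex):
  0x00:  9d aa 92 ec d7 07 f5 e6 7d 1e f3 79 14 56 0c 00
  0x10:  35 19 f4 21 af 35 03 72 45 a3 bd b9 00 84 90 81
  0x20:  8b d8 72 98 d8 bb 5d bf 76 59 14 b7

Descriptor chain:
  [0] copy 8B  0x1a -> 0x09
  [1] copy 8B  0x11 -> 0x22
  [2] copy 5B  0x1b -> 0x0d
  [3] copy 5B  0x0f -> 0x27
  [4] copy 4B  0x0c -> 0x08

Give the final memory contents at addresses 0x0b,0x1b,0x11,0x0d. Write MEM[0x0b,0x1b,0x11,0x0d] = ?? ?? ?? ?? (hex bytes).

[0] 0x1a->0x09 len=8 : bd b9 00 84 90 81 8b d8
[1] 0x11->0x22 len=8 : 19 f4 21 af 35 03 72 45
[2] 0x1b->0x0d len=5 : b9 00 84 90 81
[3] 0x0f->0x27 len=5 : 84 90 81 f4 21
[4] 0x0c->0x08 len=4 : 84 b9 00 84
query mem[0x0b]=0x84, mem[0x1b]=0xb9, mem[0x11]=0x81, mem[0x0d]=0xb9

MEM[0x0b,0x1b,0x11,0x0d] = 84 b9 81 b9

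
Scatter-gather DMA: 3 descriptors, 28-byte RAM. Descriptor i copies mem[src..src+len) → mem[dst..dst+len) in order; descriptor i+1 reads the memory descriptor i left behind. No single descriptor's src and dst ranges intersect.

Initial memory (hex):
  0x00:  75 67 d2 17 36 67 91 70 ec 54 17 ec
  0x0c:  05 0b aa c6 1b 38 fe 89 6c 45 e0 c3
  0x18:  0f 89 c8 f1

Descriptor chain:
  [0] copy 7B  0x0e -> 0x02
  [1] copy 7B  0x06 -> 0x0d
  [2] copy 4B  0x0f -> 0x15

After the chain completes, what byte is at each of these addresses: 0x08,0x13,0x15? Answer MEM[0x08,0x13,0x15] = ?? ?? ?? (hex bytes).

#0 dst[0x02+7] := {0xaa,0xc6,0x1b,0x38,0xfe,0x89,0x6c}
#1 dst[0x0d+7] := {0xfe,0x89,0x6c,0x54,0x17,0xec,0x05}
#2 dst[0x15+4] := {0x6c,0x54,0x17,0xec}
query mem[0x08]=0x6c, mem[0x13]=0x05, mem[0x15]=0x6c

MEM[0x08,0x13,0x15] = 6c 05 6c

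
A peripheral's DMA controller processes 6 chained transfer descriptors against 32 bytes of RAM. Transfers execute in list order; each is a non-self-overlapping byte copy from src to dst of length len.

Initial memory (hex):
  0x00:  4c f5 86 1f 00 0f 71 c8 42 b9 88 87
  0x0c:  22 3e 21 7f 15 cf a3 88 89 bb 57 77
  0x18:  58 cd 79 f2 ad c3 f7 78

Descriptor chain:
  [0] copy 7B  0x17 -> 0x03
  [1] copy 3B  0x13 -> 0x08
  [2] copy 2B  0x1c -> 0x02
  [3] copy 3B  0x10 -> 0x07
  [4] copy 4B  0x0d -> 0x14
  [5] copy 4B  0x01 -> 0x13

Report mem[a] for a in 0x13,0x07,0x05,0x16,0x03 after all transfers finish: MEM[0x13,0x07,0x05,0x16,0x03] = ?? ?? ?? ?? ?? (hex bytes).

#0 dst[0x03+7] := {0x77,0x58,0xcd,0x79,0xf2,0xad,0xc3}
#1 dst[0x08+3] := {0x88,0x89,0xbb}
#2 dst[0x02+2] := {0xad,0xc3}
#3 dst[0x07+3] := {0x15,0xcf,0xa3}
#4 dst[0x14+4] := {0x3e,0x21,0x7f,0x15}
#5 dst[0x13+4] := {0xf5,0xad,0xc3,0x58}
query mem[0x13]=0xf5, mem[0x07]=0x15, mem[0x05]=0xcd, mem[0x16]=0x58, mem[0x03]=0xc3

MEM[0x13,0x07,0x05,0x16,0x03] = f5 15 cd 58 c3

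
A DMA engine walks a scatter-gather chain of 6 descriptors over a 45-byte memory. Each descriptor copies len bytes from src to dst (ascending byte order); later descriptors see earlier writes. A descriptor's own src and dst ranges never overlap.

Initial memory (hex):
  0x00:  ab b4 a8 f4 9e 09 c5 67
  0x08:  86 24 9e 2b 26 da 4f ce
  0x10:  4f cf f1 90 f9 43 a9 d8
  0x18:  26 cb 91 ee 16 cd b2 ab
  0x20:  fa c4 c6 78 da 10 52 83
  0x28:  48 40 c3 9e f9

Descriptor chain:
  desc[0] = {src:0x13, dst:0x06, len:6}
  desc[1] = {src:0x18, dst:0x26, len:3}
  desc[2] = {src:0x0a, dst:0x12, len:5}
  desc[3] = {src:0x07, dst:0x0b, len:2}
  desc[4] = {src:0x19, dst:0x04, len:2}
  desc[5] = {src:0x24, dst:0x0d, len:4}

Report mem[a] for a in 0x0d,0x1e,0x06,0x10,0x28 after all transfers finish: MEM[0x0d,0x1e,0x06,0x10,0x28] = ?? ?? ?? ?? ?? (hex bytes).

MEM[0x0d,0x1e,0x06,0x10,0x28] = da b2 90 cb 91

D0: mem[0x06..0x0b] <- [90 f9 43 a9 d8 26]
D1: mem[0x26..0x28] <- [26 cb 91]
D2: mem[0x12..0x16] <- [d8 26 26 da 4f]
D3: mem[0x0b..0x0c] <- [f9 43]
D4: mem[0x04..0x05] <- [cb 91]
D5: mem[0x0d..0x10] <- [da 10 26 cb]
query mem[0x0d]=0xda, mem[0x1e]=0xb2, mem[0x06]=0x90, mem[0x10]=0xcb, mem[0x28]=0x91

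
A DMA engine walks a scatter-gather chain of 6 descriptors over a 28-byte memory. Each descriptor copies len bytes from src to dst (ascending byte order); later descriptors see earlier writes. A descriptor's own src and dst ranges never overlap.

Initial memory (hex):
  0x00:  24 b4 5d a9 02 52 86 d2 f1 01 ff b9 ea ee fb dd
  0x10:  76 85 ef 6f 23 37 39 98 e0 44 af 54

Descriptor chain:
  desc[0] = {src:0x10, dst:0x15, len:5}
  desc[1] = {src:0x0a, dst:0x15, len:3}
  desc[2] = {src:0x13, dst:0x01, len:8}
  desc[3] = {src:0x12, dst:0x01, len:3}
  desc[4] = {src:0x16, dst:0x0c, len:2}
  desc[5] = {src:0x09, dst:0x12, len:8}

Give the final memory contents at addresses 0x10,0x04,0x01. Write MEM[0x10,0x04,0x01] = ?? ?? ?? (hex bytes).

MEM[0x10,0x04,0x01] = 76 b9 ef

  after D0: wrote 5B at 0x15 = 7685ef6f23
  after D1: wrote 3B at 0x15 = ffb9ea
  after D2: wrote 8B at 0x01 = 6f23ffb9ea6f23af
  after D3: wrote 3B at 0x01 = ef6f23
  after D4: wrote 2B at 0x0c = b9ea
  after D5: wrote 8B at 0x12 = 01ffb9b9eafbdd76
query mem[0x10]=0x76, mem[0x04]=0xb9, mem[0x01]=0xef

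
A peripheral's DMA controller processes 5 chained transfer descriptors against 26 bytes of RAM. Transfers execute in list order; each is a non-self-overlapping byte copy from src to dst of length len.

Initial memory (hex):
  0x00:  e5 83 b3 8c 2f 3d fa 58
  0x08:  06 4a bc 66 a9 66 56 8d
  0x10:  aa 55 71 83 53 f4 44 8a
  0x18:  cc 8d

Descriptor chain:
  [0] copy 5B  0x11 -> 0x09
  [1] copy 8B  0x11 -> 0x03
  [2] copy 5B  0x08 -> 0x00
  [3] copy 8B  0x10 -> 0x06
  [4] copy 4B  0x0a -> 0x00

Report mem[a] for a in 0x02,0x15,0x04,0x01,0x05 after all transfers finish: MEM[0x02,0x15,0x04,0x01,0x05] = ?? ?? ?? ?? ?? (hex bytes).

D0: mem[0x09..0x0d] <- [55 71 83 53 f4]
D1: mem[0x03..0x0a] <- [55 71 83 53 f4 44 8a cc]
D2: mem[0x00..0x04] <- [44 8a cc 83 53]
D3: mem[0x06..0x0d] <- [aa 55 71 83 53 f4 44 8a]
D4: mem[0x00..0x03] <- [53 f4 44 8a]
query mem[0x02]=0x44, mem[0x15]=0xf4, mem[0x04]=0x53, mem[0x01]=0xf4, mem[0x05]=0x83

MEM[0x02,0x15,0x04,0x01,0x05] = 44 f4 53 f4 83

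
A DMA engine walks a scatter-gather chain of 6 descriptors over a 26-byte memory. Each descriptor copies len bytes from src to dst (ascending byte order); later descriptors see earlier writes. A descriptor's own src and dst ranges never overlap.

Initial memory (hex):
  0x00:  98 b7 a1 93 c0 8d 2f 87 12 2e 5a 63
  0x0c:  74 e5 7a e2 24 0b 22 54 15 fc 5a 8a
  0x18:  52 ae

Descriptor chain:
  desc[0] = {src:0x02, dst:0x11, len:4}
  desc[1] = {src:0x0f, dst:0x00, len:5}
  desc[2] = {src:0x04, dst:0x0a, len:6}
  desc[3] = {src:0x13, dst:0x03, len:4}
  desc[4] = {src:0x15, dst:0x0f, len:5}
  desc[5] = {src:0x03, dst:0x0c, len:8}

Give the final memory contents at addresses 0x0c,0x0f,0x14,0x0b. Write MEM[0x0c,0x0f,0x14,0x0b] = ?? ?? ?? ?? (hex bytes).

[0] 0x02->0x11 len=4 : a1 93 c0 8d
[1] 0x0f->0x00 len=5 : e2 24 a1 93 c0
[2] 0x04->0x0a len=6 : c0 8d 2f 87 12 2e
[3] 0x13->0x03 len=4 : c0 8d fc 5a
[4] 0x15->0x0f len=5 : fc 5a 8a 52 ae
[5] 0x03->0x0c len=8 : c0 8d fc 5a 87 12 2e c0
query mem[0x0c]=0xc0, mem[0x0f]=0x5a, mem[0x14]=0x8d, mem[0x0b]=0x8d

MEM[0x0c,0x0f,0x14,0x0b] = c0 5a 8d 8d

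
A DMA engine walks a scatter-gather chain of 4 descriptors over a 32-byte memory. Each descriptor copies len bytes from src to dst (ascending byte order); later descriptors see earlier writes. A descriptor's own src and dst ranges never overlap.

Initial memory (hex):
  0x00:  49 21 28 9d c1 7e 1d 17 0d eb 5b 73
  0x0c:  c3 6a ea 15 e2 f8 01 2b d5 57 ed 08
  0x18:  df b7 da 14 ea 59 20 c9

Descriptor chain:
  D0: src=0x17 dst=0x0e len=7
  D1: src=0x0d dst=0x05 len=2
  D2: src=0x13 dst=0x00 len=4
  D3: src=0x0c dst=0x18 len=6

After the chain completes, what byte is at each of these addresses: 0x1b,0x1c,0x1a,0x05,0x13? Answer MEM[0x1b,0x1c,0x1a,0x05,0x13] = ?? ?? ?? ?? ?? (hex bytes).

D0: mem[0x0e..0x14] <- [08 df b7 da 14 ea 59]
D1: mem[0x05..0x06] <- [6a 08]
D2: mem[0x00..0x03] <- [ea 59 57 ed]
D3: mem[0x18..0x1d] <- [c3 6a 08 df b7 da]
query mem[0x1b]=0xdf, mem[0x1c]=0xb7, mem[0x1a]=0x08, mem[0x05]=0x6a, mem[0x13]=0xea

MEM[0x1b,0x1c,0x1a,0x05,0x13] = df b7 08 6a ea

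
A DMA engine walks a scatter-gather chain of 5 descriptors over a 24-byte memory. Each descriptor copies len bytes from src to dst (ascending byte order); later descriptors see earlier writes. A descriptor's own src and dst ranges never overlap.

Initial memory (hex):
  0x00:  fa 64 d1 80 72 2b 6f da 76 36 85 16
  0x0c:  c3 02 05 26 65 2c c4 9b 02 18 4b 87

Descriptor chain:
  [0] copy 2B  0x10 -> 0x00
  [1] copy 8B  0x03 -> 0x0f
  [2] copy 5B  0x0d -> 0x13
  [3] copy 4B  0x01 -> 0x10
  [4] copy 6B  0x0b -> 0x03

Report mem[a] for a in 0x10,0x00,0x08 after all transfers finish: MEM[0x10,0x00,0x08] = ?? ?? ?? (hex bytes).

D0: mem[0x00..0x01] <- [65 2c]
D1: mem[0x0f..0x16] <- [80 72 2b 6f da 76 36 85]
D2: mem[0x13..0x17] <- [02 05 80 72 2b]
D3: mem[0x10..0x13] <- [2c d1 80 72]
D4: mem[0x03..0x08] <- [16 c3 02 05 80 2c]
query mem[0x10]=0x2c, mem[0x00]=0x65, mem[0x08]=0x2c

MEM[0x10,0x00,0x08] = 2c 65 2c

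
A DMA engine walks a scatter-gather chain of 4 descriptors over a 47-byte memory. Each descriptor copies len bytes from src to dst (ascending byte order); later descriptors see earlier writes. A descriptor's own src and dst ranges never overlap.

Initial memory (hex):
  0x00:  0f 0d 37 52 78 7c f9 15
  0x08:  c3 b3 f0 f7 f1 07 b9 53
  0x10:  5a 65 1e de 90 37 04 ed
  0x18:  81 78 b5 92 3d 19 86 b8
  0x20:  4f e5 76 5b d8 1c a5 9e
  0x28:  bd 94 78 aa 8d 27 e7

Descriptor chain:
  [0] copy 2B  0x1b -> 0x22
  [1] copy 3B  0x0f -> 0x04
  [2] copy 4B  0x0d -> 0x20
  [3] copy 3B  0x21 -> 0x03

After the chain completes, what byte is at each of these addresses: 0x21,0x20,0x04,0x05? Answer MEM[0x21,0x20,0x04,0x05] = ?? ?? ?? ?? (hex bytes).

MEM[0x21,0x20,0x04,0x05] = b9 07 53 5a

[0] 0x1b->0x22 len=2 : 92 3d
[1] 0x0f->0x04 len=3 : 53 5a 65
[2] 0x0d->0x20 len=4 : 07 b9 53 5a
[3] 0x21->0x03 len=3 : b9 53 5a
query mem[0x21]=0xb9, mem[0x20]=0x07, mem[0x04]=0x53, mem[0x05]=0x5a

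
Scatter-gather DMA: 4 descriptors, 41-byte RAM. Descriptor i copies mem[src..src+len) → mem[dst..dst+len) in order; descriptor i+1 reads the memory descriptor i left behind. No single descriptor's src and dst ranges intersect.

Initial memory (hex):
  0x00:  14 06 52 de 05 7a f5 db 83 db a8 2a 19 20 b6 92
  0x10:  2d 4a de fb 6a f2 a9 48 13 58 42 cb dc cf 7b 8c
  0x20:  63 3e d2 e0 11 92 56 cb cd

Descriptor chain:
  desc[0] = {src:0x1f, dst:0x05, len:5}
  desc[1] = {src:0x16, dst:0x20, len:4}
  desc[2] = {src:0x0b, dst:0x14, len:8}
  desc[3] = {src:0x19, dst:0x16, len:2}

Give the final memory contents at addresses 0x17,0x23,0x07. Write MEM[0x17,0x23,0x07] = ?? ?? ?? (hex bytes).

MEM[0x17,0x23,0x07] = 4a 58 3e

#0 dst[0x05+5] := {0x8c,0x63,0x3e,0xd2,0xe0}
#1 dst[0x20+4] := {0xa9,0x48,0x13,0x58}
#2 dst[0x14+8] := {0x2a,0x19,0x20,0xb6,0x92,0x2d,0x4a,0xde}
#3 dst[0x16+2] := {0x2d,0x4a}
query mem[0x17]=0x4a, mem[0x23]=0x58, mem[0x07]=0x3e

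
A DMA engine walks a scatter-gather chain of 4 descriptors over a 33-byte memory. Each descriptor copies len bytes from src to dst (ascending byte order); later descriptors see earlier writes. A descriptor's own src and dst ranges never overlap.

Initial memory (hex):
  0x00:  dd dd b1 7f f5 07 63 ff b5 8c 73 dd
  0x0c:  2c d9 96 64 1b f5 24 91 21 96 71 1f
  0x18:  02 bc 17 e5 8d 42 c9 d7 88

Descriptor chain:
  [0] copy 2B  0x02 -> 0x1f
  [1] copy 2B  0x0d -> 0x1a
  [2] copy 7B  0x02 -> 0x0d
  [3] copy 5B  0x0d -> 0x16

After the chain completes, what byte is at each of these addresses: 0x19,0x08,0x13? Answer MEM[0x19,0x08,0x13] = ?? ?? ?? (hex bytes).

MEM[0x19,0x08,0x13] = 07 b5 b5

  after D0: wrote 2B at 0x1f = b17f
  after D1: wrote 2B at 0x1a = d996
  after D2: wrote 7B at 0x0d = b17ff50763ffb5
  after D3: wrote 5B at 0x16 = b17ff50763
query mem[0x19]=0x07, mem[0x08]=0xb5, mem[0x13]=0xb5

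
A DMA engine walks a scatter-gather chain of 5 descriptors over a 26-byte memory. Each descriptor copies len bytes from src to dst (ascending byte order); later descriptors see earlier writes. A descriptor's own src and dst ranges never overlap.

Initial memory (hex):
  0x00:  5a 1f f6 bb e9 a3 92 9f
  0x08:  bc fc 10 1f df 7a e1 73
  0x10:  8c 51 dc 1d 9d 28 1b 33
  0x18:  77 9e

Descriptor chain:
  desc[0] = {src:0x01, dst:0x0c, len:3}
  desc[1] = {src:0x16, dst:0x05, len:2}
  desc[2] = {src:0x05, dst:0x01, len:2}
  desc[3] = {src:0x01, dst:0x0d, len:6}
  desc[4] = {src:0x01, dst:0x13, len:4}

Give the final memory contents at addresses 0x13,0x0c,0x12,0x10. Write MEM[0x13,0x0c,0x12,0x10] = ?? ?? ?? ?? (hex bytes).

MEM[0x13,0x0c,0x12,0x10] = 1b 1f 33 e9

  after D0: wrote 3B at 0x0c = 1ff6bb
  after D1: wrote 2B at 0x05 = 1b33
  after D2: wrote 2B at 0x01 = 1b33
  after D3: wrote 6B at 0x0d = 1b33bbe91b33
  after D4: wrote 4B at 0x13 = 1b33bbe9
query mem[0x13]=0x1b, mem[0x0c]=0x1f, mem[0x12]=0x33, mem[0x10]=0xe9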